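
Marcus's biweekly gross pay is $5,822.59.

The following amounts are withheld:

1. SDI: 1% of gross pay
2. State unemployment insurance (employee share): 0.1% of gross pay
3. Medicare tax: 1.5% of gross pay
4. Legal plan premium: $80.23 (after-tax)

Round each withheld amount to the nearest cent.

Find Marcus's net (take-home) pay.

$5,590.97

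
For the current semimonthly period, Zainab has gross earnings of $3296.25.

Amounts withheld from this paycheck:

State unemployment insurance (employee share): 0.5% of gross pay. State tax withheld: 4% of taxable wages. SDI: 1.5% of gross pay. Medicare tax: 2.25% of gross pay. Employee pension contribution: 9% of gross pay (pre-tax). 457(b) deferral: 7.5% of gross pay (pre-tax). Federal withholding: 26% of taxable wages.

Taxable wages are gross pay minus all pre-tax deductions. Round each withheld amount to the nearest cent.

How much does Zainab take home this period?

$1786.57

457(b) deferral: $3296.25 × 0.075 = $247.22
Employee pension contribution: $3296.25 × 0.09 = $296.66
Pre-tax total = $247.22 + $296.66 = $543.88
Taxable wages = $3296.25 − $543.88 = $2752.37
Federal withholding: $2752.37 × 0.26 = $715.62
State tax withheld: $2752.37 × 0.04 = $110.09
State unemployment insurance (employee share): $3296.25 × 0.005 = $16.48
Medicare tax: $3296.25 × 0.0225 = $74.17
SDI: $3296.25 × 0.015 = $49.44
Total deductions = $247.22 + $296.66 + $715.62 + $110.09 + $16.48 + $74.17 + $49.44 = $1509.68
Net pay = $3296.25 − $1509.68 = $1786.57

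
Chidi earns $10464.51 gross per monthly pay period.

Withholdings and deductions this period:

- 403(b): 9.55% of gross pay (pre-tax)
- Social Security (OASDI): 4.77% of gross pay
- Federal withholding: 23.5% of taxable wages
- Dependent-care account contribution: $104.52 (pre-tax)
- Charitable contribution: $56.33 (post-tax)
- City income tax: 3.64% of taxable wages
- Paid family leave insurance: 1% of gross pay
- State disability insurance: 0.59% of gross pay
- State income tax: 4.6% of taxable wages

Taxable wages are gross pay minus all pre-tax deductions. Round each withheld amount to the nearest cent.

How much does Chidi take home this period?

403(b): $10464.51 × 0.0955 = $999.36
Dependent-care account contribution: $104.52
Pre-tax total = $999.36 + $104.52 = $1103.88
Taxable wages = $10464.51 − $1103.88 = $9360.63
Federal withholding: $9360.63 × 0.235 = $2199.75
State income tax: $9360.63 × 0.046 = $430.59
City income tax: $9360.63 × 0.0364 = $340.73
Paid family leave insurance: $10464.51 × 0.01 = $104.65
Social Security (OASDI): $10464.51 × 0.0477 = $499.16
State disability insurance: $10464.51 × 0.0059 = $61.74
Charitable contribution: $56.33
Total deductions = $999.36 + $104.52 + $2199.75 + $430.59 + $340.73 + $104.65 + $499.16 + $61.74 + $56.33 = $4796.83
Net pay = $10464.51 − $4796.83 = $5667.68

$5667.68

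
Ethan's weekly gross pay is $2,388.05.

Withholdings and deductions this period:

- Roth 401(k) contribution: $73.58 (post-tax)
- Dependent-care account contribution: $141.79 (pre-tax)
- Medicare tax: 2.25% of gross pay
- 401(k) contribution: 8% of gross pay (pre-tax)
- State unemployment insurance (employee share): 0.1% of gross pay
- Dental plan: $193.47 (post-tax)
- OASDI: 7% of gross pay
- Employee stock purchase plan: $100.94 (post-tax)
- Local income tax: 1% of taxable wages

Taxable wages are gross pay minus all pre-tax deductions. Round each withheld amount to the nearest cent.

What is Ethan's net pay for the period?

Dependent-care account contribution: $141.79
401(k) contribution: $2,388.05 × 0.08 = $191.04
Pre-tax total = $141.79 + $191.04 = $332.83
Taxable wages = $2,388.05 − $332.83 = $2,055.22
Local income tax: $2,055.22 × 0.01 = $20.55
State unemployment insurance (employee share): $2,388.05 × 0.001 = $2.39
OASDI: $2,388.05 × 0.07 = $167.16
Medicare tax: $2,388.05 × 0.0225 = $53.73
Dental plan: $193.47
Employee stock purchase plan: $100.94
Roth 401(k) contribution: $73.58
Total deductions = $141.79 + $191.04 + $20.55 + $2.39 + $167.16 + $53.73 + $193.47 + $100.94 + $73.58 = $944.65
Net pay = $2,388.05 − $944.65 = $1,443.40

$1,443.40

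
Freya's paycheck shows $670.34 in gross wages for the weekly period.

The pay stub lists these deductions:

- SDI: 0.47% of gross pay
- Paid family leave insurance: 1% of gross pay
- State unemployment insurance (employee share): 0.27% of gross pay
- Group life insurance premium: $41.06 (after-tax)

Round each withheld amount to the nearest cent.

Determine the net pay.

$617.62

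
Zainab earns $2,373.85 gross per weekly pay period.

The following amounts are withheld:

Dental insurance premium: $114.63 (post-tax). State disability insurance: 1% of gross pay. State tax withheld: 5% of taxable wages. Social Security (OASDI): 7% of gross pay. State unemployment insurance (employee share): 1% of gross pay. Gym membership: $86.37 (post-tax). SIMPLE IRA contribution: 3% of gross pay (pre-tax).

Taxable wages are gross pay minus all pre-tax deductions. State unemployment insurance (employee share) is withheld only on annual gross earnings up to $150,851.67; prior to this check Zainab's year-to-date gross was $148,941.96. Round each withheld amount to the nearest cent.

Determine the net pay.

$1,777.49

SIMPLE IRA contribution: $2,373.85 × 0.03 = $71.22
Taxable wages = $2,373.85 − $71.22 = $2,302.63
State tax withheld: $2,302.63 × 0.05 = $115.13
State unemployment insurance (employee share): only $150,851.67 − $148,941.96 = $1,909.71 of this check is subject → $1,909.71 × 0.01 = $19.10
State disability insurance: $2,373.85 × 0.01 = $23.74
Social Security (OASDI): $2,373.85 × 0.07 = $166.17
Gym membership: $86.37
Dental insurance premium: $114.63
Total deductions = $71.22 + $115.13 + $19.10 + $23.74 + $166.17 + $86.37 + $114.63 = $596.36
Net pay = $2,373.85 − $596.36 = $1,777.49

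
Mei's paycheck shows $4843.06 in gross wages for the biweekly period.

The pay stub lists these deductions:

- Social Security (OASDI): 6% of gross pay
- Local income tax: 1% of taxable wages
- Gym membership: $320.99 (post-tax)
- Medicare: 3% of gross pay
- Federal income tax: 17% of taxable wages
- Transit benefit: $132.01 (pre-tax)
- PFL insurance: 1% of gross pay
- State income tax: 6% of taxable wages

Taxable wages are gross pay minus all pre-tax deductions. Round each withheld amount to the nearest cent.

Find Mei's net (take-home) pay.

Transit benefit: $132.01
Taxable wages = $4843.06 − $132.01 = $4711.05
Local income tax: $4711.05 × 0.01 = $47.11
State income tax: $4711.05 × 0.06 = $282.66
Federal income tax: $4711.05 × 0.17 = $800.88
Social Security (OASDI): $4843.06 × 0.06 = $290.58
PFL insurance: $4843.06 × 0.01 = $48.43
Medicare: $4843.06 × 0.03 = $145.29
Gym membership: $320.99
Total deductions = $132.01 + $47.11 + $282.66 + $800.88 + $290.58 + $48.43 + $145.29 + $320.99 = $2067.95
Net pay = $4843.06 − $2067.95 = $2775.11

$2775.11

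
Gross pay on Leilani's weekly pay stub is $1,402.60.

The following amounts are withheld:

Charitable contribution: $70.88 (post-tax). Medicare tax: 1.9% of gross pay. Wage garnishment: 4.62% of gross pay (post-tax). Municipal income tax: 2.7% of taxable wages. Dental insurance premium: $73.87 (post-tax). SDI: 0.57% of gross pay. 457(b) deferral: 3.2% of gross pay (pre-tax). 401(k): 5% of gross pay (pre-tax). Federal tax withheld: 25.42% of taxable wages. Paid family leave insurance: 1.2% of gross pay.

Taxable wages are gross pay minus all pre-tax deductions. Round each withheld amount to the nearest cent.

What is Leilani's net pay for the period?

$664.50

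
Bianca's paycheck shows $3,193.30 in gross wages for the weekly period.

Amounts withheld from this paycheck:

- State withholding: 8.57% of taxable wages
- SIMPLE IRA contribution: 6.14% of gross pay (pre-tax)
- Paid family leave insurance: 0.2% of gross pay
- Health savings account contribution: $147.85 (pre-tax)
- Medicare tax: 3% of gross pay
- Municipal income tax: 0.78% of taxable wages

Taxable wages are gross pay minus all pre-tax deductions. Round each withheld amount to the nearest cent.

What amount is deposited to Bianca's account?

$2,480.77

Health savings account contribution: $147.85
SIMPLE IRA contribution: $3,193.30 × 0.0614 = $196.07
Pre-tax total = $147.85 + $196.07 = $343.92
Taxable wages = $3,193.30 − $343.92 = $2,849.38
Municipal income tax: $2,849.38 × 0.0078 = $22.23
State withholding: $2,849.38 × 0.0857 = $244.19
Paid family leave insurance: $3,193.30 × 0.002 = $6.39
Medicare tax: $3,193.30 × 0.03 = $95.80
Total deductions = $147.85 + $196.07 + $22.23 + $244.19 + $6.39 + $95.80 = $712.53
Net pay = $3,193.30 − $712.53 = $2,480.77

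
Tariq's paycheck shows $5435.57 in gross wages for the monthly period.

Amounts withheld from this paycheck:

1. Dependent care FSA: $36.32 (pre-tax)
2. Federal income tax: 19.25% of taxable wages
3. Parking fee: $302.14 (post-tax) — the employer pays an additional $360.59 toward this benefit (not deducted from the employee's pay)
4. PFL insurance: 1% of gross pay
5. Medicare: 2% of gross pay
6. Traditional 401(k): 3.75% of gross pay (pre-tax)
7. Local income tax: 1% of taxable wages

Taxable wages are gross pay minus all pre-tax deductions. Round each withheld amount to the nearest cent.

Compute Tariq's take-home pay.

Dependent care FSA: $36.32
Traditional 401(k): $5435.57 × 0.0375 = $203.83
Pre-tax total = $36.32 + $203.83 = $240.15
Taxable wages = $5435.57 − $240.15 = $5195.42
Local income tax: $5195.42 × 0.01 = $51.95
Federal income tax: $5195.42 × 0.1925 = $1000.12
Medicare: $5435.57 × 0.02 = $108.71
PFL insurance: $5435.57 × 0.01 = $54.36
Parking fee: $302.14
(Employer's $360.59 toward parking fee is not withheld from the employee.)
Total deductions = $36.32 + $203.83 + $51.95 + $1000.12 + $108.71 + $54.36 + $302.14 = $1757.43
Net pay = $5435.57 − $1757.43 = $3678.14

$3678.14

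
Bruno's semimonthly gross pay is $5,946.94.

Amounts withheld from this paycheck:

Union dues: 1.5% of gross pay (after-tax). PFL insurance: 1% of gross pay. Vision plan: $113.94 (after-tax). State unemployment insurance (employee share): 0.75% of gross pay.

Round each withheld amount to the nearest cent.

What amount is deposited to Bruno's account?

PFL insurance: $5,946.94 × 0.01 = $59.47
State unemployment insurance (employee share): $5,946.94 × 0.0075 = $44.60
Vision plan: $113.94
Union dues: $5,946.94 × 0.015 = $89.20
Total deductions = $59.47 + $44.60 + $113.94 + $89.20 = $307.21
Net pay = $5,946.94 − $307.21 = $5,639.73

$5,639.73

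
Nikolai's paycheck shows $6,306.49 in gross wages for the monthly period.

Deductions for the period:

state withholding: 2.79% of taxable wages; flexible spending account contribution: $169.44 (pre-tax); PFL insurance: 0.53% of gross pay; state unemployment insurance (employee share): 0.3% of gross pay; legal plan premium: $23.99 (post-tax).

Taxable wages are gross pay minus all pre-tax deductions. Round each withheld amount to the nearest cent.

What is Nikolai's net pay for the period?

$5,889.50

Flexible spending account contribution: $169.44
Taxable wages = $6,306.49 − $169.44 = $6,137.05
State withholding: $6,137.05 × 0.0279 = $171.22
PFL insurance: $6,306.49 × 0.0053 = $33.42
State unemployment insurance (employee share): $6,306.49 × 0.003 = $18.92
Legal plan premium: $23.99
Total deductions = $169.44 + $171.22 + $33.42 + $18.92 + $23.99 = $416.99
Net pay = $6,306.49 − $416.99 = $5,889.50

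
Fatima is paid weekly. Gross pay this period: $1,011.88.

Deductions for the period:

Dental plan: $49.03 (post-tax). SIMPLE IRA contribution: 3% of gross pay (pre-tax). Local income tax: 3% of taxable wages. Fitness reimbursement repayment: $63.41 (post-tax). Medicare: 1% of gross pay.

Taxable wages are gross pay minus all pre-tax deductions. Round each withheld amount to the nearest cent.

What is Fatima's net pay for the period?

$829.51

SIMPLE IRA contribution: $1,011.88 × 0.03 = $30.36
Taxable wages = $1,011.88 − $30.36 = $981.52
Local income tax: $981.52 × 0.03 = $29.45
Medicare: $1,011.88 × 0.01 = $10.12
Dental plan: $49.03
Fitness reimbursement repayment: $63.41
Total deductions = $30.36 + $29.45 + $10.12 + $49.03 + $63.41 = $182.37
Net pay = $1,011.88 − $182.37 = $829.51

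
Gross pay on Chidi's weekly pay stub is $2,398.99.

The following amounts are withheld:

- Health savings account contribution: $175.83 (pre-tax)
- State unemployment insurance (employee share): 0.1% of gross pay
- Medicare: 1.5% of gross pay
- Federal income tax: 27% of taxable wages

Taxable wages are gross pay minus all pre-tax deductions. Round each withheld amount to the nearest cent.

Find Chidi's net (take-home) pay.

Health savings account contribution: $175.83
Taxable wages = $2,398.99 − $175.83 = $2,223.16
Federal income tax: $2,223.16 × 0.27 = $600.25
Medicare: $2,398.99 × 0.015 = $35.98
State unemployment insurance (employee share): $2,398.99 × 0.001 = $2.40
Total deductions = $175.83 + $600.25 + $35.98 + $2.40 = $814.46
Net pay = $2,398.99 − $814.46 = $1,584.53

$1,584.53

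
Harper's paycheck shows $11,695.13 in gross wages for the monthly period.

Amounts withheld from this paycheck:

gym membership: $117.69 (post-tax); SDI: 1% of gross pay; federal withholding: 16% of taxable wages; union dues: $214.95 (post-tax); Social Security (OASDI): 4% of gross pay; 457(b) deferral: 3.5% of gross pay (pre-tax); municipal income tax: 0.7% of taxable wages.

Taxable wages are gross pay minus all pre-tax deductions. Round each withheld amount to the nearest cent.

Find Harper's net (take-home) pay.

$8,483.67

457(b) deferral: $11,695.13 × 0.035 = $409.33
Taxable wages = $11,695.13 − $409.33 = $11,285.80
Municipal income tax: $11,285.80 × 0.007 = $79.00
Federal withholding: $11,285.80 × 0.16 = $1,805.73
Social Security (OASDI): $11,695.13 × 0.04 = $467.81
SDI: $11,695.13 × 0.01 = $116.95
Union dues: $214.95
Gym membership: $117.69
Total deductions = $409.33 + $79.00 + $1,805.73 + $467.81 + $116.95 + $214.95 + $117.69 = $3,211.46
Net pay = $11,695.13 − $3,211.46 = $8,483.67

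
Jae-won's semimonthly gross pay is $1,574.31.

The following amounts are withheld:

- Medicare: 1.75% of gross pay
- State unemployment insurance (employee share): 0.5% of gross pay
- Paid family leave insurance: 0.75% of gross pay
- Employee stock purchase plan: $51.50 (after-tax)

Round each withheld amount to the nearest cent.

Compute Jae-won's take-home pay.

Paid family leave insurance: $1,574.31 × 0.0075 = $11.81
State unemployment insurance (employee share): $1,574.31 × 0.005 = $7.87
Medicare: $1,574.31 × 0.0175 = $27.55
Employee stock purchase plan: $51.50
Total deductions = $11.81 + $7.87 + $27.55 + $51.50 = $98.73
Net pay = $1,574.31 − $98.73 = $1,475.58

$1,475.58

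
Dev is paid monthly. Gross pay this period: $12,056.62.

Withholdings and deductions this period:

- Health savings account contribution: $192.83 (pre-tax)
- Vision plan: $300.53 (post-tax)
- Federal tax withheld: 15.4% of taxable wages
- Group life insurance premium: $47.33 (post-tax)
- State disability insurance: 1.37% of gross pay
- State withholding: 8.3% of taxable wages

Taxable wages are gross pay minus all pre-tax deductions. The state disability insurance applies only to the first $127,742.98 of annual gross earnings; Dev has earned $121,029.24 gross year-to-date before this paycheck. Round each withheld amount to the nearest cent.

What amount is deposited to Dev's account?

$8,612.24

Health savings account contribution: $192.83
Taxable wages = $12,056.62 − $192.83 = $11,863.79
State withholding: $11,863.79 × 0.083 = $984.69
Federal tax withheld: $11,863.79 × 0.154 = $1,827.02
State disability insurance: only $127,742.98 − $121,029.24 = $6,713.74 of this check is subject → $6,713.74 × 0.0137 = $91.98
Group life insurance premium: $47.33
Vision plan: $300.53
Total deductions = $192.83 + $984.69 + $1,827.02 + $91.98 + $47.33 + $300.53 = $3,444.38
Net pay = $12,056.62 − $3,444.38 = $8,612.24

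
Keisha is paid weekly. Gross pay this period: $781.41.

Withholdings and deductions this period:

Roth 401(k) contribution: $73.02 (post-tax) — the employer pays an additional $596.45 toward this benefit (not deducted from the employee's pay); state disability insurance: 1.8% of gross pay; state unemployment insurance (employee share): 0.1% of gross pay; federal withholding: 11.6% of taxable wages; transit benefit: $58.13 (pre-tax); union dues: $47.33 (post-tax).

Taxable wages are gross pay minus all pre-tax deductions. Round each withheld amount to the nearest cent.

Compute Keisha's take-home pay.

Transit benefit: $58.13
Taxable wages = $781.41 − $58.13 = $723.28
Federal withholding: $723.28 × 0.116 = $83.90
State disability insurance: $781.41 × 0.018 = $14.07
State unemployment insurance (employee share): $781.41 × 0.001 = $0.78
Union dues: $47.33
Roth 401(k) contribution: $73.02
(Employer's $596.45 toward Roth 401(k) contribution is not withheld from the employee.)
Total deductions = $58.13 + $83.90 + $14.07 + $0.78 + $47.33 + $73.02 = $277.23
Net pay = $781.41 − $277.23 = $504.18

$504.18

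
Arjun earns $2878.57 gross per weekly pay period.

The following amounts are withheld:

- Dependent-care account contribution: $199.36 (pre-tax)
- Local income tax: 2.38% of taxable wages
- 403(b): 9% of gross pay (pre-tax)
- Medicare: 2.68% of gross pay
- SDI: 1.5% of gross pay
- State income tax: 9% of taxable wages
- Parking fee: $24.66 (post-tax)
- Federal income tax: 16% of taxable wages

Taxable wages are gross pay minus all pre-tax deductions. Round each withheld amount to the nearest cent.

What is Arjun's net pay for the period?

$1612.52

403(b): $2878.57 × 0.09 = $259.07
Dependent-care account contribution: $199.36
Pre-tax total = $259.07 + $199.36 = $458.43
Taxable wages = $2878.57 − $458.43 = $2420.14
Local income tax: $2420.14 × 0.0238 = $57.60
State income tax: $2420.14 × 0.09 = $217.81
Federal income tax: $2420.14 × 0.16 = $387.22
SDI: $2878.57 × 0.015 = $43.18
Medicare: $2878.57 × 0.0268 = $77.15
Parking fee: $24.66
Total deductions = $259.07 + $199.36 + $57.60 + $217.81 + $387.22 + $43.18 + $77.15 + $24.66 = $1266.05
Net pay = $2878.57 − $1266.05 = $1612.52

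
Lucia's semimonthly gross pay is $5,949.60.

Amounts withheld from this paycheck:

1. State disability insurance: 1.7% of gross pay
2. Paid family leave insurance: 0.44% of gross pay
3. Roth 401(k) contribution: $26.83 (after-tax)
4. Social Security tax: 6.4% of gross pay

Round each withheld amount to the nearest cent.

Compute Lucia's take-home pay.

$5,414.68

Social Security tax: $5,949.60 × 0.064 = $380.77
State disability insurance: $5,949.60 × 0.017 = $101.14
Paid family leave insurance: $5,949.60 × 0.0044 = $26.18
Roth 401(k) contribution: $26.83
Total deductions = $380.77 + $101.14 + $26.18 + $26.83 = $534.92
Net pay = $5,949.60 − $534.92 = $5,414.68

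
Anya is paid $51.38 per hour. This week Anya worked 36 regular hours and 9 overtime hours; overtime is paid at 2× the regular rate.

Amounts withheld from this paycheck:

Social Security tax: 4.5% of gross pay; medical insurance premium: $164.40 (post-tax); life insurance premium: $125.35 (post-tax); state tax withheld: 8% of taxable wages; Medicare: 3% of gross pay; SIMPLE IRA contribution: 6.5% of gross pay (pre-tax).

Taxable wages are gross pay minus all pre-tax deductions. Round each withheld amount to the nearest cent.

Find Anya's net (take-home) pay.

$1,888.81

Regular pay: 36 × $51.38 = $1,849.68
Overtime pay: 9 × $51.38 × 2 = $924.84
Gross pay = $1,849.68 + $924.84 = $2,774.52
SIMPLE IRA contribution: $2,774.52 × 0.065 = $180.34
Taxable wages = $2,774.52 − $180.34 = $2,594.18
State tax withheld: $2,594.18 × 0.08 = $207.53
Medicare: $2,774.52 × 0.03 = $83.24
Social Security tax: $2,774.52 × 0.045 = $124.85
Life insurance premium: $125.35
Medical insurance premium: $164.40
Total deductions = $180.34 + $207.53 + $83.24 + $124.85 + $125.35 + $164.40 = $885.71
Net pay = $2,774.52 − $885.71 = $1,888.81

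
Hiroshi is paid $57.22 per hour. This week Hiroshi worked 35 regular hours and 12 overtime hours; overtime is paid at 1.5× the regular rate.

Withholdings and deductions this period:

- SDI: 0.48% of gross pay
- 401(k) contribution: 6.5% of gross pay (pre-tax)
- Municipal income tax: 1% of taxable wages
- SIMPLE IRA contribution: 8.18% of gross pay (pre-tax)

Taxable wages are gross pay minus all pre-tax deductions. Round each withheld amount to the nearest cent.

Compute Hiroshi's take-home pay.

Regular pay: 35 × $57.22 = $2,002.70
Overtime pay: 12 × $57.22 × 1.5 = $1,029.96
Gross pay = $2,002.70 + $1,029.96 = $3,032.66
401(k) contribution: $3,032.66 × 0.065 = $197.12
SIMPLE IRA contribution: $3,032.66 × 0.0818 = $248.07
Pre-tax total = $197.12 + $248.07 = $445.19
Taxable wages = $3,032.66 − $445.19 = $2,587.47
Municipal income tax: $2,587.47 × 0.01 = $25.87
SDI: $3,032.66 × 0.0048 = $14.56
Total deductions = $197.12 + $248.07 + $25.87 + $14.56 = $485.62
Net pay = $3,032.66 − $485.62 = $2,547.04

$2,547.04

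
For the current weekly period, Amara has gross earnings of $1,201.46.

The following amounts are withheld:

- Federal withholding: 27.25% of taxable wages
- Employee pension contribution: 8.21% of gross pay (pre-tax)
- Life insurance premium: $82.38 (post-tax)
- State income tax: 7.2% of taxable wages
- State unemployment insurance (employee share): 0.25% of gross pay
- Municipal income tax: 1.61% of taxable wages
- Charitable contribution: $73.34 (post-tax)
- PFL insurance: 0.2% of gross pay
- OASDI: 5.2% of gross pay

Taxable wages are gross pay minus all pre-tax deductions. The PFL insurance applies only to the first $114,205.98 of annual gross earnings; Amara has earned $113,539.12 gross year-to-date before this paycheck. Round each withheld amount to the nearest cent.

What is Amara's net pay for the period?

$482.61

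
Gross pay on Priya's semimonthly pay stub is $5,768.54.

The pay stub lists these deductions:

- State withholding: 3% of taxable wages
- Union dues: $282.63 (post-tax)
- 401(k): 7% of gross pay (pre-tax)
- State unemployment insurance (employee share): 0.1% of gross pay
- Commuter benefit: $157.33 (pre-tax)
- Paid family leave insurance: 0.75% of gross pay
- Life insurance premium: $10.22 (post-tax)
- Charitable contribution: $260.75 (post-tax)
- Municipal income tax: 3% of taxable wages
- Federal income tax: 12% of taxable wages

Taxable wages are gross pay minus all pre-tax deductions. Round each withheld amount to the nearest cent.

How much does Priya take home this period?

$3,667.45

Commuter benefit: $157.33
401(k): $5,768.54 × 0.07 = $403.80
Pre-tax total = $157.33 + $403.80 = $561.13
Taxable wages = $5,768.54 − $561.13 = $5,207.41
Federal income tax: $5,207.41 × 0.12 = $624.89
Municipal income tax: $5,207.41 × 0.03 = $156.22
State withholding: $5,207.41 × 0.03 = $156.22
Paid family leave insurance: $5,768.54 × 0.0075 = $43.26
State unemployment insurance (employee share): $5,768.54 × 0.001 = $5.77
Charitable contribution: $260.75
Life insurance premium: $10.22
Union dues: $282.63
Total deductions = $157.33 + $403.80 + $624.89 + $156.22 + $156.22 + $43.26 + $5.77 + $260.75 + $10.22 + $282.63 = $2,101.09
Net pay = $5,768.54 − $2,101.09 = $3,667.45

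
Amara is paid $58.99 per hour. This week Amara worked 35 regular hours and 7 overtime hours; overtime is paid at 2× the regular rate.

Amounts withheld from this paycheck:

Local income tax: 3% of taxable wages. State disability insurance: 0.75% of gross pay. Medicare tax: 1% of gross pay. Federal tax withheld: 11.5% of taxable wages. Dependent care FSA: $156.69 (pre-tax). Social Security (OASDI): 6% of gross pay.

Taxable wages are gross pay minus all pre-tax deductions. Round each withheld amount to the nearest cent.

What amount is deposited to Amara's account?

Regular pay: 35 × $58.99 = $2,064.65
Overtime pay: 7 × $58.99 × 2 = $825.86
Gross pay = $2,064.65 + $825.86 = $2,890.51
Dependent care FSA: $156.69
Taxable wages = $2,890.51 − $156.69 = $2,733.82
Federal tax withheld: $2,733.82 × 0.115 = $314.39
Local income tax: $2,733.82 × 0.03 = $82.01
Medicare tax: $2,890.51 × 0.01 = $28.91
Social Security (OASDI): $2,890.51 × 0.06 = $173.43
State disability insurance: $2,890.51 × 0.0075 = $21.68
Total deductions = $156.69 + $314.39 + $82.01 + $28.91 + $173.43 + $21.68 = $777.11
Net pay = $2,890.51 − $777.11 = $2,113.40

$2,113.40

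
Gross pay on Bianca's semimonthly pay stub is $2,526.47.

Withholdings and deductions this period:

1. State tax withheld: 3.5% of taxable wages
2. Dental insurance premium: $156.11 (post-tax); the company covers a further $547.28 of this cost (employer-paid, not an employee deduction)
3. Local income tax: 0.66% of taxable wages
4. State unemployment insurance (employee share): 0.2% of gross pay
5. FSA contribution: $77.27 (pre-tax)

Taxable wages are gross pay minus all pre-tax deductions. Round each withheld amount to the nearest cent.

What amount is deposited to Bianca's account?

FSA contribution: $77.27
Taxable wages = $2,526.47 − $77.27 = $2,449.20
State tax withheld: $2,449.20 × 0.035 = $85.72
Local income tax: $2,449.20 × 0.0066 = $16.16
State unemployment insurance (employee share): $2,526.47 × 0.002 = $5.05
Dental insurance premium: $156.11
(Employer's $547.28 toward dental insurance premium is not withheld from the employee.)
Total deductions = $77.27 + $85.72 + $16.16 + $5.05 + $156.11 = $340.31
Net pay = $2,526.47 − $340.31 = $2,186.16

$2,186.16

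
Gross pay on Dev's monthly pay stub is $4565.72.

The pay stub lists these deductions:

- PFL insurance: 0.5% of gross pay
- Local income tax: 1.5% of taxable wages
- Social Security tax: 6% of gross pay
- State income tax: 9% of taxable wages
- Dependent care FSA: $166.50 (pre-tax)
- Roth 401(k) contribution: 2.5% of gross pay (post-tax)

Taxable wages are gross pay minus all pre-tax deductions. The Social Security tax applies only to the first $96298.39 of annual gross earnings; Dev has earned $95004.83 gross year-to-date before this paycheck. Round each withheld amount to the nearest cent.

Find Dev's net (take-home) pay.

Dependent care FSA: $166.50
Taxable wages = $4565.72 − $166.50 = $4399.22
State income tax: $4399.22 × 0.09 = $395.93
Local income tax: $4399.22 × 0.015 = $65.99
Social Security tax: only $96298.39 − $95004.83 = $1293.56 of this check is subject → $1293.56 × 0.06 = $77.61
PFL insurance: $4565.72 × 0.005 = $22.83
Roth 401(k) contribution: $4565.72 × 0.025 = $114.14
Total deductions = $166.50 + $395.93 + $65.99 + $77.61 + $22.83 + $114.14 = $843.00
Net pay = $4565.72 − $843.00 = $3722.72

$3722.72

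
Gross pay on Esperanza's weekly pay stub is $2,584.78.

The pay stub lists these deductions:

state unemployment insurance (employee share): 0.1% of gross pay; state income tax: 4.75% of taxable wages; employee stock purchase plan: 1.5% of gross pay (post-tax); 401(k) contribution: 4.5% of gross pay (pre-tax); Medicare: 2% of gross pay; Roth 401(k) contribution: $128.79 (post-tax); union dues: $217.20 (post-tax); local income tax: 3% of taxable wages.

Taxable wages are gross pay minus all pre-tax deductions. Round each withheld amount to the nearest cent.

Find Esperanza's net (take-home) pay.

$1,838.12

401(k) contribution: $2,584.78 × 0.045 = $116.32
Taxable wages = $2,584.78 − $116.32 = $2,468.46
Local income tax: $2,468.46 × 0.03 = $74.05
State income tax: $2,468.46 × 0.0475 = $117.25
State unemployment insurance (employee share): $2,584.78 × 0.001 = $2.58
Medicare: $2,584.78 × 0.02 = $51.70
Employee stock purchase plan: $2,584.78 × 0.015 = $38.77
Roth 401(k) contribution: $128.79
Union dues: $217.20
Total deductions = $116.32 + $74.05 + $117.25 + $2.58 + $51.70 + $38.77 + $128.79 + $217.20 = $746.66
Net pay = $2,584.78 − $746.66 = $1,838.12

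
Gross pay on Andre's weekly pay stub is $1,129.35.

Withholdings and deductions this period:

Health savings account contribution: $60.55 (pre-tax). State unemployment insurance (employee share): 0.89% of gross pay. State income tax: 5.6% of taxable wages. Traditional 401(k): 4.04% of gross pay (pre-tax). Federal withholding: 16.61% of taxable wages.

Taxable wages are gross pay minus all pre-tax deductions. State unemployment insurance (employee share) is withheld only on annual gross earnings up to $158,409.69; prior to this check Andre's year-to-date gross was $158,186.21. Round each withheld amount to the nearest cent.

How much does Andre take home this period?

$793.93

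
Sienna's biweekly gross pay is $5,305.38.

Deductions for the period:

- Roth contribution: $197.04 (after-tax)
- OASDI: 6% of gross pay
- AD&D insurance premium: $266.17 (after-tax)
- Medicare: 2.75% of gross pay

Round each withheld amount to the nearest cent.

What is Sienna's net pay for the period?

Medicare: $5,305.38 × 0.0275 = $145.90
OASDI: $5,305.38 × 0.06 = $318.32
AD&D insurance premium: $266.17
Roth contribution: $197.04
Total deductions = $145.90 + $318.32 + $266.17 + $197.04 = $927.43
Net pay = $5,305.38 − $927.43 = $4,377.95

$4,377.95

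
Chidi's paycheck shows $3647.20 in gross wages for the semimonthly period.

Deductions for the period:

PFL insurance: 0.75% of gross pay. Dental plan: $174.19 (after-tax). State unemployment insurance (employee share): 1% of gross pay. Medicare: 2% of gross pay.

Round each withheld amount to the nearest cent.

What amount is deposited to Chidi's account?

$3336.25

State unemployment insurance (employee share): $3647.20 × 0.01 = $36.47
PFL insurance: $3647.20 × 0.0075 = $27.35
Medicare: $3647.20 × 0.02 = $72.94
Dental plan: $174.19
Total deductions = $36.47 + $27.35 + $72.94 + $174.19 = $310.95
Net pay = $3647.20 − $310.95 = $3336.25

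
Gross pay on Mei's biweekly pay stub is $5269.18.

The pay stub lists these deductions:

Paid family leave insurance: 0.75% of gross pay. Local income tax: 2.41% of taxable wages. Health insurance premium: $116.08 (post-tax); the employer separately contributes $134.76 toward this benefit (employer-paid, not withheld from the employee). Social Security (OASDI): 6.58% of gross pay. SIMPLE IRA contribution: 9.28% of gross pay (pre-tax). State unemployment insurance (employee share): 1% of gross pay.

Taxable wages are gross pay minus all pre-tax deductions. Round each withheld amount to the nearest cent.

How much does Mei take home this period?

$4110.00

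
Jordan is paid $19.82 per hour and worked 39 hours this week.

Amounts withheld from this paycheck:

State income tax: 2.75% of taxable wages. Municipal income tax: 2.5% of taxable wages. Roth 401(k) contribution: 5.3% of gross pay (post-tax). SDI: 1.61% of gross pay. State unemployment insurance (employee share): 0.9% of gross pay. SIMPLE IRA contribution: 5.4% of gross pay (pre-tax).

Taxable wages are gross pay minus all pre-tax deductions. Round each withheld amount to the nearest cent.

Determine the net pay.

Gross pay: 39 × $19.82 = $772.98
SIMPLE IRA contribution: $772.98 × 0.054 = $41.74
Taxable wages = $772.98 − $41.74 = $731.24
Municipal income tax: $731.24 × 0.025 = $18.28
State income tax: $731.24 × 0.0275 = $20.11
State unemployment insurance (employee share): $772.98 × 0.009 = $6.96
SDI: $772.98 × 0.0161 = $12.44
Roth 401(k) contribution: $772.98 × 0.053 = $40.97
Total deductions = $41.74 + $18.28 + $20.11 + $6.96 + $12.44 + $40.97 = $140.50
Net pay = $772.98 − $140.50 = $632.48

$632.48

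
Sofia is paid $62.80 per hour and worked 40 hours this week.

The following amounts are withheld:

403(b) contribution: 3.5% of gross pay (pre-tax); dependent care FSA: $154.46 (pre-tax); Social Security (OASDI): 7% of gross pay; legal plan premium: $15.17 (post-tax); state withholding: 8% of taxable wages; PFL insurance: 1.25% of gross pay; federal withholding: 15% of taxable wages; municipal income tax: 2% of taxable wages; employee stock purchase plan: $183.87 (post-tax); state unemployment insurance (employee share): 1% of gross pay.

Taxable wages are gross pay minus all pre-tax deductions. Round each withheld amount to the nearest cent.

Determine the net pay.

$1270.82

Gross pay: 40 × $62.80 = $2512.00
Dependent care FSA: $154.46
403(b) contribution: $2512.00 × 0.035 = $87.92
Pre-tax total = $154.46 + $87.92 = $242.38
Taxable wages = $2512.00 − $242.38 = $2269.62
Municipal income tax: $2269.62 × 0.02 = $45.39
State withholding: $2269.62 × 0.08 = $181.57
Federal withholding: $2269.62 × 0.15 = $340.44
PFL insurance: $2512.00 × 0.0125 = $31.40
State unemployment insurance (employee share): $2512.00 × 0.01 = $25.12
Social Security (OASDI): $2512.00 × 0.07 = $175.84
Legal plan premium: $15.17
Employee stock purchase plan: $183.87
Total deductions = $154.46 + $87.92 + $45.39 + $181.57 + $340.44 + $31.40 + $25.12 + $175.84 + $15.17 + $183.87 = $1241.18
Net pay = $2512.00 − $1241.18 = $1270.82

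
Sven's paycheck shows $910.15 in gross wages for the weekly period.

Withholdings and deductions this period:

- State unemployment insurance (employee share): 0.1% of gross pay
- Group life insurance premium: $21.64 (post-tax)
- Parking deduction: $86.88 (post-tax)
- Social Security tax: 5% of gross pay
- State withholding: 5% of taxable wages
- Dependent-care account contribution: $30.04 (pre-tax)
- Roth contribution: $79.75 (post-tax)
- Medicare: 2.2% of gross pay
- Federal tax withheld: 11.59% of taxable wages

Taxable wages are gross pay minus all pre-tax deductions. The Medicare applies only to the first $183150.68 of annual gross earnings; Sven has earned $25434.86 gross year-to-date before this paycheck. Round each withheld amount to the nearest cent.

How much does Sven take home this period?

Dependent-care account contribution: $30.04
Taxable wages = $910.15 − $30.04 = $880.11
Federal tax withheld: $880.11 × 0.1159 = $102.00
State withholding: $880.11 × 0.05 = $44.01
Medicare: cap not yet reached, full $910.15 is subject → $910.15 × 0.022 = $20.02
Social Security tax: $910.15 × 0.05 = $45.51
State unemployment insurance (employee share): $910.15 × 0.001 = $0.91
Group life insurance premium: $21.64
Parking deduction: $86.88
Roth contribution: $79.75
Total deductions = $30.04 + $102.00 + $44.01 + $20.02 + $45.51 + $0.91 + $21.64 + $86.88 + $79.75 = $430.76
Net pay = $910.15 − $430.76 = $479.39

$479.39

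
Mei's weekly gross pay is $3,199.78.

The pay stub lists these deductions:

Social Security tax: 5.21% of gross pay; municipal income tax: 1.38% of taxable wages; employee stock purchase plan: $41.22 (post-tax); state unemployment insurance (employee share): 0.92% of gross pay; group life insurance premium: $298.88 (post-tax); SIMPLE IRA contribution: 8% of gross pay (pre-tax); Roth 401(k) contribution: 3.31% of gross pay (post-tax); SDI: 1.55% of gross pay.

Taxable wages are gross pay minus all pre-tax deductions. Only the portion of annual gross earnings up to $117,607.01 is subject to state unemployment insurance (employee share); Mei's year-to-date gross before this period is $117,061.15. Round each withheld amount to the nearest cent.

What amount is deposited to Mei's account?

$2,235.84

SIMPLE IRA contribution: $3,199.78 × 0.08 = $255.98
Taxable wages = $3,199.78 − $255.98 = $2,943.80
Municipal income tax: $2,943.80 × 0.0138 = $40.62
Social Security tax: $3,199.78 × 0.0521 = $166.71
SDI: $3,199.78 × 0.0155 = $49.60
State unemployment insurance (employee share): only $117,607.01 − $117,061.15 = $545.86 of this check is subject → $545.86 × 0.0092 = $5.02
Employee stock purchase plan: $41.22
Roth 401(k) contribution: $3,199.78 × 0.0331 = $105.91
Group life insurance premium: $298.88
Total deductions = $255.98 + $40.62 + $166.71 + $49.60 + $5.02 + $41.22 + $105.91 + $298.88 = $963.94
Net pay = $3,199.78 − $963.94 = $2,235.84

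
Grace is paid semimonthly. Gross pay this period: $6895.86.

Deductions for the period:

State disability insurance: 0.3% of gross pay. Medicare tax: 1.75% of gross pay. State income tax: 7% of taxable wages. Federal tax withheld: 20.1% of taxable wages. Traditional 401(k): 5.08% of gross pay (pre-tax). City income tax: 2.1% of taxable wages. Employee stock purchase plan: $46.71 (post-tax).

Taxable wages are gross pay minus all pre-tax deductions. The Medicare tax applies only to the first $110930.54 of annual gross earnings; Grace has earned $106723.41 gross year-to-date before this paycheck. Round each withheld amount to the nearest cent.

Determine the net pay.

$4493.22

Traditional 401(k): $6895.86 × 0.0508 = $350.31
Taxable wages = $6895.86 − $350.31 = $6545.55
Federal tax withheld: $6545.55 × 0.201 = $1315.66
State income tax: $6545.55 × 0.07 = $458.19
City income tax: $6545.55 × 0.021 = $137.46
Medicare tax: only $110930.54 − $106723.41 = $4207.13 of this check is subject → $4207.13 × 0.0175 = $73.62
State disability insurance: $6895.86 × 0.003 = $20.69
Employee stock purchase plan: $46.71
Total deductions = $350.31 + $1315.66 + $458.19 + $137.46 + $73.62 + $20.69 + $46.71 = $2402.64
Net pay = $6895.86 − $2402.64 = $4493.22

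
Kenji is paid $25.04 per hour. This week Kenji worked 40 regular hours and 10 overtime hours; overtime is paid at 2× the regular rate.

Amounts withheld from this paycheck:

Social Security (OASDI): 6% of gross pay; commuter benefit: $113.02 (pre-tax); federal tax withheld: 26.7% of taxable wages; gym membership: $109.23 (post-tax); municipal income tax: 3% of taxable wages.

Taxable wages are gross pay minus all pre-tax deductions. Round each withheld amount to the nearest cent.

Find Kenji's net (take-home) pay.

$777.37

Regular pay: 40 × $25.04 = $1001.60
Overtime pay: 10 × $25.04 × 2 = $500.80
Gross pay = $1001.60 + $500.80 = $1502.40
Commuter benefit: $113.02
Taxable wages = $1502.40 − $113.02 = $1389.38
Municipal income tax: $1389.38 × 0.03 = $41.68
Federal tax withheld: $1389.38 × 0.267 = $370.96
Social Security (OASDI): $1502.40 × 0.06 = $90.14
Gym membership: $109.23
Total deductions = $113.02 + $41.68 + $370.96 + $90.14 + $109.23 = $725.03
Net pay = $1502.40 − $725.03 = $777.37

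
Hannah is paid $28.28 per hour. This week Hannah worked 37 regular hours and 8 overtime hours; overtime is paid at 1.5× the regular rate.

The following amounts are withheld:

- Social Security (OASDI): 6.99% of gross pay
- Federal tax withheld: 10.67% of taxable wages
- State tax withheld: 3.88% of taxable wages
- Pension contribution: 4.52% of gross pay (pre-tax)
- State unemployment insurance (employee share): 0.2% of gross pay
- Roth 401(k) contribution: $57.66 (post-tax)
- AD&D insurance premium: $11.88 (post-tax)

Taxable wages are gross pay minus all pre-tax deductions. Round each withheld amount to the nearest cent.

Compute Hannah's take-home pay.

Regular pay: 37 × $28.28 = $1046.36
Overtime pay: 8 × $28.28 × 1.5 = $339.36
Gross pay = $1046.36 + $339.36 = $1385.72
Pension contribution: $1385.72 × 0.0452 = $62.63
Taxable wages = $1385.72 − $62.63 = $1323.09
Federal tax withheld: $1323.09 × 0.1067 = $141.17
State tax withheld: $1323.09 × 0.0388 = $51.34
Social Security (OASDI): $1385.72 × 0.0699 = $96.86
State unemployment insurance (employee share): $1385.72 × 0.002 = $2.77
AD&D insurance premium: $11.88
Roth 401(k) contribution: $57.66
Total deductions = $62.63 + $141.17 + $51.34 + $96.86 + $2.77 + $11.88 + $57.66 = $424.31
Net pay = $1385.72 − $424.31 = $961.41

$961.41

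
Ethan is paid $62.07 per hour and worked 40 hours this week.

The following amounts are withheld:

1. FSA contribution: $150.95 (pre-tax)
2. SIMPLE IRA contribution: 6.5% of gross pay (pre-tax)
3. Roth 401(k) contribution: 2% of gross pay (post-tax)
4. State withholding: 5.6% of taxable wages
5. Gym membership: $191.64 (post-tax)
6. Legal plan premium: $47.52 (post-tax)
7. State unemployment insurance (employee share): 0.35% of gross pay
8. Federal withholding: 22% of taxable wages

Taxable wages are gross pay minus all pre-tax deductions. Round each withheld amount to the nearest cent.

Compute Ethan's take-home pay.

Gross pay: 40 × $62.07 = $2,482.80
SIMPLE IRA contribution: $2,482.80 × 0.065 = $161.38
FSA contribution: $150.95
Pre-tax total = $161.38 + $150.95 = $312.33
Taxable wages = $2,482.80 − $312.33 = $2,170.47
Federal withholding: $2,170.47 × 0.22 = $477.50
State withholding: $2,170.47 × 0.056 = $121.55
State unemployment insurance (employee share): $2,482.80 × 0.0035 = $8.69
Roth 401(k) contribution: $2,482.80 × 0.02 = $49.66
Gym membership: $191.64
Legal plan premium: $47.52
Total deductions = $161.38 + $150.95 + $477.50 + $121.55 + $8.69 + $49.66 + $191.64 + $47.52 = $1,208.89
Net pay = $2,482.80 − $1,208.89 = $1,273.91

$1,273.91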